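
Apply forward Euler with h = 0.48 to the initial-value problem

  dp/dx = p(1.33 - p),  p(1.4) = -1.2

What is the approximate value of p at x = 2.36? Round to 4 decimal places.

Euler: p_{n+1} = p_n + h·f(x_n, p_n).
x=1.400000, p=-1.200000: f=-3.036000 → p ← -1.200000 + 0.48·(-3.036000) = -2.657280
x=1.880000, p=-2.657280: f=-10.595319 → p ← -2.657280 + 0.48·(-10.595319) = -7.743033
p(2.36) ≈ -7.7430

-7.7430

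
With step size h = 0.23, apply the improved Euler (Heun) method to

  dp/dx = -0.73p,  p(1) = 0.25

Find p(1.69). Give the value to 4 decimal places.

0.1515

Heun: k1 = f(x_n, p_n); k2 = f(x_n + h, p_n + h·k1); p_{n+1} = p_n + (h/2)·(k1 + k2).
x=1.000000, p=0.250000:
  k1 = f(1.000000, 0.250000) = -0.182500
  k2 = f(1.230000, 0.208025) = -0.151858
  p ← 0.250000 + (0.23/2)·(-0.182500 + (-0.151858)) = 0.211549
x=1.230000, p=0.211549:
  k1 = f(1.230000, 0.211549) = -0.154431
  k2 = f(1.460000, 0.176030) = -0.128502
  p ← 0.211549 + (0.23/2)·(-0.154431 + (-0.128502)) = 0.179012
x=1.460000, p=0.179012:
  k1 = f(1.460000, 0.179012) = -0.130678
  k2 = f(1.690000, 0.148956) = -0.108738
  p ← 0.179012 + (0.23/2)·(-0.130678 + (-0.108738)) = 0.151479
p(1.69) ≈ 0.1515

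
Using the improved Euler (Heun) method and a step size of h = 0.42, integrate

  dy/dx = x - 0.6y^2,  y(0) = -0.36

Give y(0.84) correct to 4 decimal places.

Heun: k1 = f(x_n, y_n); k2 = f(x_n + h, y_n + h·k1); y_{n+1} = y_n + (h/2)·(k1 + k2).
x=0.000000, y=-0.360000:
  k1 = f(0.000000, -0.360000) = -0.077760
  k2 = f(0.420000, -0.392659) = 0.327491
  y ← -0.360000 + (0.42/2)·(-0.077760 + 0.327491) = -0.307556
x=0.420000, y=-0.307556:
  k1 = f(0.420000, -0.307556) = 0.363245
  k2 = f(0.840000, -0.154993) = 0.825586
  y ← -0.307556 + (0.42/2)·(0.363245 + 0.825586) = -0.057902
y(0.84) ≈ -0.0579

-0.0579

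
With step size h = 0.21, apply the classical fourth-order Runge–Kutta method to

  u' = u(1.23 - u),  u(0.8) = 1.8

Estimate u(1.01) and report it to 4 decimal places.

1.6283

RK4: k1 = f(x_n, u_n); k2 = f(x_n + h/2, u_n + (h/2)·k1); k3 = f(x_n + h/2, u_n + (h/2)·k2); k4 = f(x_n + h, u_n + h·k3); u_{n+1} = u_n + (h/6)·(k1 + 2k2 + 2k3 + k4).
x=0.800000, u=1.800000:
  k1 = f(0.800000, 1.800000) = -1.026000
  k2 = f(0.905000, 1.692270) = -0.782286
  k3 = f(0.905000, 1.717860) = -0.838075
  k4 = f(1.010000, 1.624004) = -0.639864
  u ← 1.800000 + (0.21/6)·(k1 + 2k2 + 2k3 + k4) = 1.628269
u(1.01) ≈ 1.6283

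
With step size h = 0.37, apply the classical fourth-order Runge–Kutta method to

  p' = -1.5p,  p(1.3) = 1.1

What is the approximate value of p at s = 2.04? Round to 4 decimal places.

0.3630

RK4: k1 = f(s_n, p_n); k2 = f(s_n + h/2, p_n + (h/2)·k1); k3 = f(s_n + h/2, p_n + (h/2)·k2); k4 = f(s_n + h, p_n + h·k3); p_{n+1} = p_n + (h/6)·(k1 + 2k2 + 2k3 + k4).
s=1.300000, p=1.100000:
  k1 = f(1.300000, 1.100000) = -1.650000
  k2 = f(1.485000, 0.794750) = -1.192125
  k3 = f(1.485000, 0.879457) = -1.319185
  k4 = f(1.670000, 0.611901) = -0.917852
  p ← 1.100000 + (0.37/6)·(k1 + 2k2 + 2k3 + k4) = 0.631921
s=1.670000, p=0.631921:
  k1 = f(1.670000, 0.631921) = -0.947881
  k2 = f(1.855000, 0.456563) = -0.684844
  k3 = f(1.855000, 0.505225) = -0.757837
  k4 = f(2.040000, 0.351521) = -0.527282
  p ← 0.631921 + (0.37/6)·(k1 + 2k2 + 2k3 + k4) = 0.363022
p(2.04) ≈ 0.3630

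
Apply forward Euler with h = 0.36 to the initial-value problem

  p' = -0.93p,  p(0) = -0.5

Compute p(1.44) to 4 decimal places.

Euler: p_{n+1} = p_n + h·f(t_n, p_n).
t=0.000000, p=-0.500000: f=0.465000 → p ← -0.500000 + 0.36·0.465000 = -0.332600
t=0.360000, p=-0.332600: f=0.309318 → p ← -0.332600 + 0.36·0.309318 = -0.221246
t=0.720000, p=-0.221246: f=0.205758 → p ← -0.221246 + 0.36·0.205758 = -0.147173
t=1.080000, p=-0.147173: f=0.136870 → p ← -0.147173 + 0.36·0.136870 = -0.097899
p(1.44) ≈ -0.0979

-0.0979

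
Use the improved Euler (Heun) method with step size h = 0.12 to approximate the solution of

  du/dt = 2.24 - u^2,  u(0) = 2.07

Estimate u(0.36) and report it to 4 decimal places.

Heun: k1 = f(t_n, u_n); k2 = f(t_n + h, u_n + h·k1); u_{n+1} = u_n + (h/2)·(k1 + k2).
t=0.000000, u=2.070000:
  k1 = f(0.000000, 2.070000) = -2.044900
  k2 = f(0.120000, 1.824612) = -1.089209
  u ← 2.070000 + (0.12/2)·(-2.044900 + (-1.089209)) = 1.881953
t=0.120000, u=1.881953:
  k1 = f(0.120000, 1.881953) = -1.301749
  k2 = f(0.240000, 1.725744) = -0.738191
  u ← 1.881953 + (0.12/2)·(-1.301749 + (-0.738191)) = 1.759557
t=0.240000, u=1.759557:
  k1 = f(0.240000, 1.759557) = -0.856041
  k2 = f(0.360000, 1.656832) = -0.505093
  u ← 1.759557 + (0.12/2)·(-0.856041 + (-0.505093)) = 1.677889
u(0.36) ≈ 1.6779

1.6779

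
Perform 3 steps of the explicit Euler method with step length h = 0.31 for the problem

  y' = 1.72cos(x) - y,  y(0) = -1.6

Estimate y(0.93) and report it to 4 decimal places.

Euler: y_{n+1} = y_n + h·f(x_n, y_n).
x=0.000000, y=-1.600000: f=3.320000 → y ← -1.600000 + 0.31·3.320000 = -0.570800
x=0.310000, y=-0.570800: f=2.208814 → y ← -0.570800 + 0.31·2.208814 = 0.113932
x=0.620000, y=0.113932: f=1.285939 → y ← 0.113932 + 0.31·1.285939 = 0.512573
y(0.93) ≈ 0.5126

0.5126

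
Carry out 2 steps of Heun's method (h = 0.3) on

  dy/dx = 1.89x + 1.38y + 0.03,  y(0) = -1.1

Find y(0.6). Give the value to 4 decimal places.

Heun: k1 = f(x_n, y_n); k2 = f(x_n + h, y_n + h·k1); y_{n+1} = y_n + (h/2)·(k1 + k2).
x=0.000000, y=-1.100000:
  k1 = f(0.000000, -1.100000) = -1.488000
  k2 = f(0.300000, -1.546400) = -1.537032
  y ← -1.100000 + (0.3/2)·(-1.488000 + (-1.537032)) = -1.553755
x=0.300000, y=-1.553755:
  k1 = f(0.300000, -1.553755) = -1.547182
  k2 = f(0.600000, -2.017909) = -1.620715
  y ← -1.553755 + (0.3/2)·(-1.547182 + (-1.620715)) = -2.028939
y(0.6) ≈ -2.0289

-2.0289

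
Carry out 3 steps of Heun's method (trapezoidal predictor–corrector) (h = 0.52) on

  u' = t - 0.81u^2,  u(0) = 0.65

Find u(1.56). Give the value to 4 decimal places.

1.1253

Heun: k1 = f(t_n, u_n); k2 = f(t_n + h, u_n + h·k1); u_{n+1} = u_n + (h/2)·(k1 + k2).
t=0.000000, u=0.650000:
  k1 = f(0.000000, 0.650000) = -0.342225
  k2 = f(0.520000, 0.472043) = 0.339512
  u ← 0.650000 + (0.52/2)·(-0.342225 + 0.339512) = 0.649295
t=0.520000, u=0.649295:
  k1 = f(0.520000, 0.649295) = 0.178517
  k2 = f(1.040000, 0.742124) = 0.593895
  u ← 0.649295 + (0.52/2)·(0.178517 + 0.593895) = 0.850122
t=1.040000, u=0.850122:
  k1 = f(1.040000, 0.850122) = 0.454607
  k2 = f(1.560000, 1.086518) = 0.603778
  u ← 0.850122 + (0.52/2)·(0.454607 + 0.603778) = 1.125302
u(1.56) ≈ 1.1253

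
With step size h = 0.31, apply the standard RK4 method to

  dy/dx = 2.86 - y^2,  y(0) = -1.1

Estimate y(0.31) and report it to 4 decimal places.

-0.4185

RK4: k1 = f(x_n, y_n); k2 = f(x_n + h/2, y_n + (h/2)·k1); k3 = f(x_n + h/2, y_n + (h/2)·k2); k4 = f(x_n + h, y_n + h·k3); y_{n+1} = y_n + (h/6)·(k1 + 2k2 + 2k3 + k4).
x=0.000000, y=-1.100000:
  k1 = f(0.000000, -1.100000) = 1.650000
  k2 = f(0.155000, -0.844250) = 2.147242
  k3 = f(0.155000, -0.767177) = 2.271439
  k4 = f(0.310000, -0.395854) = 2.703300
  y ← -1.100000 + (0.31/6)·(k1 + 2k2 + 2k3 + k4) = -0.418483
y(0.31) ≈ -0.4185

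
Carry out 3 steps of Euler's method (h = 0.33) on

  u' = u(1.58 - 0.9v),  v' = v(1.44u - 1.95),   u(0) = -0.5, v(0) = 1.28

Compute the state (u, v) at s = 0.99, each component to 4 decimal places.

Euler on (u,v): u_{n+1} = u_n + h·u', v_{n+1} = v_n + h·v'.
0.000000: (-0.500000, 1.280000); f=(-0.214000, -3.417600) → (-0.570620, 0.152192)
0.330000: (-0.570620, 0.152192); f=(-0.823420, -0.421829) → (-0.842349, 0.012988)
0.660000: (-0.842349, 0.012988); f=(-1.321064, -0.041082) → (-1.278300, -0.000569)
(u(0.99), v(0.99)) ≈ (-1.2783, -0.0006)

-1.2783, -0.0006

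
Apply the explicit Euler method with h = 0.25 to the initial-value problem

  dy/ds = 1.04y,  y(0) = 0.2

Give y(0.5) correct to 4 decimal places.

Euler: y_{n+1} = y_n + h·f(s_n, y_n).
s=0.000000, y=0.200000: f=0.208000 → y ← 0.200000 + 0.25·0.208000 = 0.252000
s=0.250000, y=0.252000: f=0.262080 → y ← 0.252000 + 0.25·0.262080 = 0.317520
y(0.5) ≈ 0.3175

0.3175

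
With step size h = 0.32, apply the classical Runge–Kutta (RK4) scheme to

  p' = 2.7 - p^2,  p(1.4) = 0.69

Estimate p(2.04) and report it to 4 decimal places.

1.4840

RK4: k1 = f(x_n, p_n); k2 = f(x_n + h/2, p_n + (h/2)·k1); k3 = f(x_n + h/2, p_n + (h/2)·k2); k4 = f(x_n + h, p_n + h·k3); p_{n+1} = p_n + (h/6)·(k1 + 2k2 + 2k3 + k4).
x=1.400000, p=0.690000:
  k1 = f(1.400000, 0.690000) = 2.223900
  k2 = f(1.560000, 1.045824) = 1.606252
  k3 = f(1.560000, 0.947000) = 1.803190
  k4 = f(1.720000, 1.267021) = 1.094658
  p ← 0.690000 + (0.32/6)·(k1 + 2k2 + 2k3 + k4) = 1.230664
x=1.720000, p=1.230664:
  k1 = f(1.720000, 1.230664) = 1.185467
  k2 = f(1.880000, 1.420338) = 0.682639
  k3 = f(1.880000, 1.339886) = 0.904706
  k4 = f(2.040000, 1.520170) = 0.389085
  p ← 1.230664 + (0.32/6)·(k1 + 2k2 + 2k3 + k4) = 1.483957
p(2.04) ≈ 1.4840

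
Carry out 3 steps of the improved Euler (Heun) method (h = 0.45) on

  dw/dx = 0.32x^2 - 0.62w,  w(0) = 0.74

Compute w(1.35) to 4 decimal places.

Heun: k1 = f(x_n, w_n); k2 = f(x_n + h, w_n + h·k1); w_{n+1} = w_n + (h/2)·(k1 + k2).
x=0.000000, w=0.740000:
  k1 = f(0.000000, 0.740000) = -0.458800
  k2 = f(0.450000, 0.533540) = -0.265995
  w ← 0.740000 + (0.45/2)·(-0.458800 + (-0.265995)) = 0.576921
x=0.450000, w=0.576921:
  k1 = f(0.450000, 0.576921) = -0.292891
  k2 = f(0.900000, 0.445120) = -0.016775
  w ← 0.576921 + (0.45/2)·(-0.292891 + (-0.016775)) = 0.507246
x=0.900000, w=0.507246:
  k1 = f(0.900000, 0.507246) = -0.055293
  k2 = f(1.350000, 0.482365) = 0.284134
  w ← 0.507246 + (0.45/2)·(-0.055293 + 0.284134) = 0.558736
w(1.35) ≈ 0.5587

0.5587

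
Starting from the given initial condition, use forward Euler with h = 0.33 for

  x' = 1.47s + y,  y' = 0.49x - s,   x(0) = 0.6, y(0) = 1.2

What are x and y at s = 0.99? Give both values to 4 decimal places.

2.3495, 1.3875

Euler on (x,y): x_{n+1} = x_n + h·x', y_{n+1} = y_n + h·y'.
0.000000: (0.600000, 1.200000); f=(1.200000, 0.294000) → (0.996000, 1.297020)
0.330000: (0.996000, 1.297020); f=(1.782120, 0.158040) → (1.584100, 1.349173)
0.660000: (1.584100, 1.349173); f=(2.319373, 0.116209) → (2.349493, 1.387522)
(x(0.99), y(0.99)) ≈ (2.3495, 1.3875)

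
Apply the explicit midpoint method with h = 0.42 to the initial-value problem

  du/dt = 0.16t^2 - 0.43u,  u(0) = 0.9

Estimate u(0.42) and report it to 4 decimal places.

0.7551

Midpoint: k1 = f(t_n, u_n); k2 = f(t_n + h/2, u_n + (h/2)·k1); u_{n+1} = u_n + h·k2.
t=0.000000, u=0.900000:
  k1 = f(0.000000, 0.900000) = -0.387000
  k2 = f(0.210000, 0.818730) = -0.344998
  u ← 0.900000 + 0.42·(-0.344998) = 0.755101
u(0.42) ≈ 0.7551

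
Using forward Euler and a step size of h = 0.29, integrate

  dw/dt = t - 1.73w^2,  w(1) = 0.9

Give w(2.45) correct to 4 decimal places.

Euler: w_{n+1} = w_n + h·f(t_n, w_n).
t=1.000000, w=0.900000: f=-0.401300 → w ← 0.900000 + 0.29·(-0.401300) = 0.783623
t=1.290000, w=0.783623: f=0.227668 → w ← 0.783623 + 0.29·0.227668 = 0.849647
t=1.580000, w=0.849647: f=0.331114 → w ← 0.849647 + 0.29·0.331114 = 0.945670
t=1.870000, w=0.945670: f=0.322876 → w ← 0.945670 + 0.29·0.322876 = 1.039304
t=2.160000, w=1.039304: f=0.291336 → w ← 1.039304 + 0.29·0.291336 = 1.123791
w(2.45) ≈ 1.1238

1.1238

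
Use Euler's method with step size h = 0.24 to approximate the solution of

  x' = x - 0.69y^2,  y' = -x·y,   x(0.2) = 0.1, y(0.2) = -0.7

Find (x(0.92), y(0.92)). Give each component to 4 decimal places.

-0.1057, -0.6801

Euler on (x,y): x_{n+1} = x_n + h·x', y_{n+1} = y_n + h·y'.
0.200000: (0.100000, -0.700000); f=(-0.238100, 0.070000) → (0.042856, -0.683200)
0.440000: (0.042856, -0.683200); f=(-0.279210, 0.029279) → (-0.024154, -0.676173)
0.680000: (-0.024154, -0.676173); f=(-0.339629, -0.016333) → (-0.105665, -0.680093)
(x(0.92), y(0.92)) ≈ (-0.1057, -0.6801)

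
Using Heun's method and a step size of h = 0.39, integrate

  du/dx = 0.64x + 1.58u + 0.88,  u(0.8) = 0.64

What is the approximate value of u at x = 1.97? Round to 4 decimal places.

Heun: k1 = f(x_n, u_n); k2 = f(x_n + h, u_n + h·k1); u_{n+1} = u_n + (h/2)·(k1 + k2).
x=0.800000, u=0.640000:
  k1 = f(0.800000, 0.640000) = 2.403200
  k2 = f(1.190000, 1.577248) = 4.133652
  u ← 0.640000 + (0.39/2)·(2.403200 + 4.133652) = 1.914686
x=1.190000, u=1.914686:
  k1 = f(1.190000, 1.914686) = 4.666804
  k2 = f(1.580000, 3.734740) = 7.792089
  u ← 1.914686 + (0.39/2)·(4.666804 + 7.792089) = 4.344170
x=1.580000, u=4.344170:
  k1 = f(1.580000, 4.344170) = 8.754989
  k2 = f(1.970000, 7.758616) = 14.399413
  u ← 4.344170 + (0.39/2)·(8.754989 + 14.399413) = 8.859279
u(1.97) ≈ 8.8593

8.8593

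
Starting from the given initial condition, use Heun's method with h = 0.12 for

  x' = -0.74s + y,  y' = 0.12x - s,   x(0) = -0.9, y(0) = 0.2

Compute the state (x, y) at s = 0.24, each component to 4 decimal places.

Heun on (x,y): k1 = f(s_n, state_n); k2 = f(s_n + h, state_n + h·k1); state_{n+1} = state_n + (h/2)·(k1 + k2).
0.000000: (-0.900000, 0.200000)
  k1 = (0.200000, -0.108000)
  predictor → (-0.876000, 0.187040)
  k2 = (0.098240, -0.225120)
  → (-0.882106, 0.180013)
0.120000: (-0.882106, 0.180013)
  k1 = (0.091213, -0.225853)
  predictor → (-0.871160, 0.152910)
  k2 = (-0.024690, -0.344539)
  → (-0.878114, 0.145789)
(x(0.24), y(0.24)) ≈ (-0.8781, 0.1458)

-0.8781, 0.1458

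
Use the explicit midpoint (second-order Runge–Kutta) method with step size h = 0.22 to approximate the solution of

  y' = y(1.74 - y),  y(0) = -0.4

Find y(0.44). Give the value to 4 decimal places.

Midpoint: k1 = f(s_n, y_n); k2 = f(s_n + h/2, y_n + (h/2)·k1); y_{n+1} = y_n + h·k2.
s=0.000000, y=-0.400000:
  k1 = f(0.000000, -0.400000) = -0.856000
  k2 = f(0.110000, -0.494160) = -1.104033
  y ← -0.400000 + 0.22·(-1.104033) = -0.642887
s=0.220000, y=-0.642887:
  k1 = f(0.220000, -0.642887) = -1.531928
  k2 = f(0.330000, -0.811399) = -2.070203
  y ← -0.642887 + 0.22·(-2.070203) = -1.098332
y(0.44) ≈ -1.0983

-1.0983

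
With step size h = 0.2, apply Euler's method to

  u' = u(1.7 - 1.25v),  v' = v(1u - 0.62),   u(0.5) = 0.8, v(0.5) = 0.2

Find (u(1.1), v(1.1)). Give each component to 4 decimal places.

Euler on (u,v): u_{n+1} = u_n + h·u', v_{n+1} = v_n + h·v'.
0.500000: (0.800000, 0.200000); f=(1.160000, 0.036000) → (1.032000, 0.207200)
0.700000: (1.032000, 0.207200); f=(1.487112, 0.085366) → (1.329422, 0.224273)
0.900000: (1.329422, 0.224273); f=(1.887326, 0.159104) → (1.706888, 0.256094)
(u(1.1), v(1.1)) ≈ (1.7069, 0.2561)

1.7069, 0.2561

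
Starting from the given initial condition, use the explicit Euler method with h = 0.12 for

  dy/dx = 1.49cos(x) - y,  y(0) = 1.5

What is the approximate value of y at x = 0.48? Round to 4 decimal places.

Euler: y_{n+1} = y_n + h·f(x_n, y_n).
x=0.000000, y=1.500000: f=-0.010000 → y ← 1.500000 + 0.12·(-0.010000) = 1.498800
x=0.120000, y=1.498800: f=-0.019515 → y ← 1.498800 + 0.12·(-0.019515) = 1.496458
x=0.240000, y=1.496458: f=-0.049165 → y ← 1.496458 + 0.12·(-0.049165) = 1.490558
x=0.360000, y=1.490558: f=-0.096072 → y ← 1.490558 + 0.12·(-0.096072) = 1.479030
y(0.48) ≈ 1.4790

1.4790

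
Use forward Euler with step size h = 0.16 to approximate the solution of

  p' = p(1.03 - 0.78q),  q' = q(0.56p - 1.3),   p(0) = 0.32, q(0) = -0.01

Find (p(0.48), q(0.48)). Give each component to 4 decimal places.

0.5071, -0.0056

Euler on (p,q): p_{n+1} = p_n + h·p', q_{n+1} = q_n + h·q'.
0.000000: (0.320000, -0.010000); f=(0.332096, 0.011208) → (0.373135, -0.008207)
0.160000: (0.373135, -0.008207); f=(0.386718, 0.008954) → (0.435010, -0.006774)
0.320000: (0.435010, -0.006774); f=(0.450359, 0.007156) → (0.507068, -0.005629)
(p(0.48), q(0.48)) ≈ (0.5071, -0.0056)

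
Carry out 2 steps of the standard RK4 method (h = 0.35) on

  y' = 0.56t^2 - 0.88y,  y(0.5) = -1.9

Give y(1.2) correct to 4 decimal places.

RK4: k1 = f(t_n, y_n); k2 = f(t_n + h/2, y_n + (h/2)·k1); k3 = f(t_n + h/2, y_n + (h/2)·k2); k4 = f(t_n + h, y_n + h·k3); y_{n+1} = y_n + (h/6)·(k1 + 2k2 + 2k3 + k4).
t=0.500000, y=-1.900000:
  k1 = f(0.500000, -1.900000) = 1.812000
  k2 = f(0.675000, -1.582900) = 1.648102
  k3 = f(0.675000, -1.611582) = 1.673342
  k4 = f(0.850000, -1.314330) = 1.561211
  y ← -1.900000 + (0.35/6)·(k1 + 2k2 + 2k3 + k4) = -1.315728
t=0.850000, y=-1.315728:
  k1 = f(0.850000, -1.315728) = 1.562440
  k2 = f(1.025000, -1.042301) = 1.505574
  k3 = f(1.025000, -1.052252) = 1.514332
  k4 = f(1.200000, -0.785711) = 1.497826
  y ← -1.315728 + (0.35/6)·(k1 + 2k2 + 2k3 + k4) = -0.784890
y(1.2) ≈ -0.7849

-0.7849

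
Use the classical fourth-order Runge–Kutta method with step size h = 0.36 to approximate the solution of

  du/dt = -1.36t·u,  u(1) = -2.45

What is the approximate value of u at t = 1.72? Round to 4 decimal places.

RK4: k1 = f(t_n, u_n); k2 = f(t_n + h/2, u_n + (h/2)·k1); k3 = f(t_n + h/2, u_n + (h/2)·k2); k4 = f(t_n + h, u_n + h·k3); u_{n+1} = u_n + (h/6)·(k1 + 2k2 + 2k3 + k4).
t=1.000000, u=-2.450000:
  k1 = f(1.000000, -2.450000) = 3.332000
  k2 = f(1.180000, -1.850240) = 2.969265
  k3 = f(1.180000, -1.915532) = 3.074046
  k4 = f(1.360000, -1.343343) = 2.484648
  u ← -2.450000 + (0.36/6)·(k1 + 2k2 + 2k3 + k4) = -1.375804
t=1.360000, u=-1.375804:
  k1 = f(1.360000, -1.375804) = 2.544687
  k2 = f(1.540000, -0.917760) = 1.922157
  k3 = f(1.540000, -1.029816) = 2.156846
  k4 = f(1.720000, -0.599339) = 1.401975
  u ← -1.375804 + (0.36/6)·(k1 + 2k2 + 2k3 + k4) = -0.649524
u(1.72) ≈ -0.6495

-0.6495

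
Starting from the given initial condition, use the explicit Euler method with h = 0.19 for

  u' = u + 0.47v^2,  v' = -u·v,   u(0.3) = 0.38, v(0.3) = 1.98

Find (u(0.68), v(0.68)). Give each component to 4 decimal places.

Euler on (u,v): u_{n+1} = u_n + h·u', v_{n+1} = v_n + h·v'.
0.300000: (0.380000, 1.980000); f=(2.222588, -0.752400) → (0.802292, 1.837044)
0.490000: (0.802292, 1.837044); f=(2.388415, -1.473845) → (1.256091, 1.557013)
(u(0.68), v(0.68)) ≈ (1.2561, 1.5570)

1.2561, 1.5570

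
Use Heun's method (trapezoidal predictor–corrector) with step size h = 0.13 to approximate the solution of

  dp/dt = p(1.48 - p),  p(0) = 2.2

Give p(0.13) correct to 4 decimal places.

2.0304

Heun: k1 = f(t_n, p_n); k2 = f(t_n + h, p_n + h·k1); p_{n+1} = p_n + (h/2)·(k1 + k2).
t=0.000000, p=2.200000:
  k1 = f(0.000000, 2.200000) = -1.584000
  k2 = f(0.130000, 1.994080) = -1.025117
  p ← 2.200000 + (0.13/2)·(-1.584000 + (-1.025117)) = 2.030407
p(0.13) ≈ 2.0304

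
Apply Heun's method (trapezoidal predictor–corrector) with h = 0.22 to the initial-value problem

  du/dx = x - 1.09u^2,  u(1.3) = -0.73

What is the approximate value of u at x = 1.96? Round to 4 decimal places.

Heun: k1 = f(x_n, u_n); k2 = f(x_n + h, u_n + h·k1); u_{n+1} = u_n + (h/2)·(k1 + k2).
x=1.300000, u=-0.730000:
  k1 = f(1.300000, -0.730000) = 0.719139
  k2 = f(1.520000, -0.571789) = 1.163632
  u ← -0.730000 + (0.22/2)·(0.719139 + 1.163632) = -0.522895
x=1.520000, u=-0.522895:
  k1 = f(1.520000, -0.522895) = 1.221973
  k2 = f(1.740000, -0.254061) = 1.669644
  u ← -0.522895 + (0.22/2)·(1.221973 + 1.669644) = -0.204817
x=1.740000, u=-0.204817:
  k1 = f(1.740000, -0.204817) = 1.694274
  k2 = f(1.960000, 0.167923) = 1.929264
  u ← -0.204817 + (0.22/2)·(1.694274 + 1.929264) = 0.193772
u(1.96) ≈ 0.1938

0.1938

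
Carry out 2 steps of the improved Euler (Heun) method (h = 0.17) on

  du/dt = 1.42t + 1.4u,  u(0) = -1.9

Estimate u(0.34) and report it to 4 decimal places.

-2.9544

Heun: k1 = f(t_n, u_n); k2 = f(t_n + h, u_n + h·k1); u_{n+1} = u_n + (h/2)·(k1 + k2).
t=0.000000, u=-1.900000:
  k1 = f(0.000000, -1.900000) = -2.660000
  k2 = f(0.170000, -2.352200) = -3.051680
  u ← -1.900000 + (0.17/2)·(-2.660000 + (-3.051680)) = -2.385493
t=0.170000, u=-2.385493:
  k1 = f(0.170000, -2.385493) = -3.098290
  k2 = f(0.340000, -2.912202) = -3.594283
  u ← -2.385493 + (0.17/2)·(-3.098290 + (-3.594283)) = -2.954361
u(0.34) ≈ -2.9544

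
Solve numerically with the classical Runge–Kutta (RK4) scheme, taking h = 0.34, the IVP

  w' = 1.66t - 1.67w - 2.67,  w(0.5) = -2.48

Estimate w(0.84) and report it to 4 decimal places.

-1.8032

RK4: k1 = f(t_n, w_n); k2 = f(t_n + h/2, w_n + (h/2)·k1); k3 = f(t_n + h/2, w_n + (h/2)·k2); k4 = f(t_n + h, w_n + h·k3); w_{n+1} = w_n + (h/6)·(k1 + 2k2 + 2k3 + k4).
t=0.500000, w=-2.480000:
  k1 = f(0.500000, -2.480000) = 2.301600
  k2 = f(0.670000, -2.088728) = 1.930376
  k3 = f(0.670000, -2.151836) = 2.035766
  k4 = f(0.840000, -1.787839) = 1.710092
  w ← -2.480000 + (0.34/6)·(k1 + 2k2 + 2k3 + k4) = -1.803175
w(0.84) ≈ -1.8032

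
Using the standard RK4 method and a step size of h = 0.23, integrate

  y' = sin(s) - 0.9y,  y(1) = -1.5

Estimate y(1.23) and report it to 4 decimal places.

RK4: k1 = f(s_n, y_n); k2 = f(s_n + h/2, y_n + (h/2)·k1); k3 = f(s_n + h/2, y_n + (h/2)·k2); k4 = f(s_n + h, y_n + h·k3); y_{n+1} = y_n + (h/6)·(k1 + 2k2 + 2k3 + k4).
s=1.000000, y=-1.500000:
  k1 = f(1.000000, -1.500000) = 2.191471
  k2 = f(1.115000, -1.247981) = 2.021094
  k3 = f(1.115000, -1.267574) = 2.038728
  k4 = f(1.230000, -1.031093) = 1.870472
  y ← -1.500000 + (0.23/6)·(k1 + 2k2 + 2k3 + k4) = -1.033039
y(1.23) ≈ -1.0330

-1.0330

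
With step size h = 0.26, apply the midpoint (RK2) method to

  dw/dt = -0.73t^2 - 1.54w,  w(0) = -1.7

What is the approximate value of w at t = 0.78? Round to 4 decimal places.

Midpoint: k1 = f(t_n, w_n); k2 = f(t_n + h/2, w_n + (h/2)·k1); w_{n+1} = w_n + h·k2.
t=0.000000, w=-1.700000:
  k1 = f(0.000000, -1.700000) = 2.618000
  k2 = f(0.130000, -1.359660) = 2.081539
  w ← -1.700000 + 0.26·2.081539 = -1.158800
t=0.260000, w=-1.158800:
  k1 = f(0.260000, -1.158800) = 1.735204
  k2 = f(0.390000, -0.933223) = 1.326131
  w ← -1.158800 + 0.26·1.326131 = -0.814006
t=0.520000, w=-0.814006:
  k1 = f(0.520000, -0.814006) = 1.056177
  k2 = f(0.650000, -0.676703) = 0.733697
  w ← -0.814006 + 0.26·0.733697 = -0.623244
w(0.78) ≈ -0.6232

-0.6232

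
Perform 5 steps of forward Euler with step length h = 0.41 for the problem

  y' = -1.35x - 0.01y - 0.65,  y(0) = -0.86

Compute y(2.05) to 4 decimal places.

Euler: y_{n+1} = y_n + h·f(x_n, y_n).
x=0.000000, y=-0.860000: f=-0.641400 → y ← -0.860000 + 0.41·(-0.641400) = -1.122974
x=0.410000, y=-1.122974: f=-1.192270 → y ← -1.122974 + 0.41·(-1.192270) = -1.611805
x=0.820000, y=-1.611805: f=-1.740882 → y ← -1.611805 + 0.41·(-1.740882) = -2.325566
x=1.230000, y=-2.325566: f=-2.287244 → y ← -2.325566 + 0.41·(-2.287244) = -3.263337
x=1.640000, y=-3.263337: f=-2.831367 → y ← -3.263337 + 0.41·(-2.831367) = -4.424197
y(2.05) ≈ -4.4242

-4.4242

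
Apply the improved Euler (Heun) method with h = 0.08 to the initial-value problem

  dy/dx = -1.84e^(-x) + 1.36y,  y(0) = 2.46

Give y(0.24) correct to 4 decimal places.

2.9403

Heun: k1 = f(x_n, y_n); k2 = f(x_n + h, y_n + h·k1); y_{n+1} = y_n + (h/2)·(k1 + k2).
x=0.000000, y=2.460000:
  k1 = f(0.000000, 2.460000) = 1.505600
  k2 = f(0.080000, 2.580448) = 1.810875
  y ← 2.460000 + (0.08/2)·(1.505600 + 1.810875) = 2.592659
x=0.080000, y=2.592659:
  k1 = f(0.080000, 2.592659) = 1.827482
  k2 = f(0.160000, 2.738858) = 2.156902
  y ← 2.592659 + (0.08/2)·(1.827482 + 2.156902) = 2.752034
x=0.160000, y=2.752034:
  k1 = f(0.160000, 2.752034) = 2.174822
  k2 = f(0.240000, 2.926020) = 2.531992
  y ← 2.752034 + (0.08/2)·(2.174822 + 2.531992) = 2.940307
y(0.24) ≈ 2.9403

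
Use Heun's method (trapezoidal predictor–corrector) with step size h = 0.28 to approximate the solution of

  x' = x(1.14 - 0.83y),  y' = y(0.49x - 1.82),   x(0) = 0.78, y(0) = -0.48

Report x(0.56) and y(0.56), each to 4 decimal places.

Heun on (x,y): k1 = f(t_n, state_n); k2 = f(t_n + h, state_n + h·k1); state_{n+1} = state_n + (h/2)·(k1 + k2).
0.000000: (0.780000, -0.480000)
  k1 = (1.199952, 0.690144)
  predictor → (1.115987, -0.286760)
  k2 = (1.537841, 0.365093)
  → (1.163291, -0.332267)
0.280000: (1.163291, -0.332267)
  k1 = (1.646966, 0.415329)
  predictor → (1.624442, -0.215975)
  k2 = (2.143059, 0.221163)
  → (1.693895, -0.243158)
(x(0.56), y(0.56)) ≈ (1.6939, -0.2432)

1.6939, -0.2432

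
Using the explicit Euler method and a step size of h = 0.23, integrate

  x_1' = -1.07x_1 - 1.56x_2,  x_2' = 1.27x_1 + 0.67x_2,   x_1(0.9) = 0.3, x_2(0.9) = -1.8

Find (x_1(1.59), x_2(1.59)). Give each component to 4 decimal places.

1.7664, -1.9557

Euler on (x_1,x_2): x_1_{n+1} = x_1_n + h·x_1', x_2_{n+1} = x_2_n + h·x_2'.
0.900000: (0.300000, -1.800000); f=(2.487000, -0.825000) → (0.872010, -1.989750)
1.130000: (0.872010, -1.989750); f=(2.170959, -0.225680) → (1.371331, -2.041656)
1.360000: (1.371331, -2.041656); f=(1.717660, 0.373680) → (1.766392, -1.955710)
(x_1(1.59), x_2(1.59)) ≈ (1.7664, -1.9557)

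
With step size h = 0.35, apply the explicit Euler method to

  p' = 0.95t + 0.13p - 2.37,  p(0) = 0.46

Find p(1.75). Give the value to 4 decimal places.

-2.7500

Euler: p_{n+1} = p_n + h·f(t_n, p_n).
t=0.000000, p=0.460000: f=-2.310200 → p ← 0.460000 + 0.35·(-2.310200) = -0.348570
t=0.350000, p=-0.348570: f=-2.082814 → p ← -0.348570 + 0.35·(-2.082814) = -1.077555
t=0.700000, p=-1.077555: f=-1.845082 → p ← -1.077555 + 0.35·(-1.845082) = -1.723334
t=1.050000, p=-1.723334: f=-1.596533 → p ← -1.723334 + 0.35·(-1.596533) = -2.282120
t=1.400000, p=-2.282120: f=-1.336676 → p ← -2.282120 + 0.35·(-1.336676) = -2.749957
p(1.75) ≈ -2.7500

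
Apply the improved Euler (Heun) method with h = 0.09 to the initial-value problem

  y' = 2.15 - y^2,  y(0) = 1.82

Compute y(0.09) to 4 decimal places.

Heun: k1 = f(t_n, y_n); k2 = f(t_n + h, y_n + h·k1); y_{n+1} = y_n + (h/2)·(k1 + k2).
t=0.000000, y=1.820000:
  k1 = f(0.000000, 1.820000) = -1.162400
  k2 = f(0.090000, 1.715384) = -0.792542
  y ← 1.820000 + (0.09/2)·(-1.162400 + (-0.792542)) = 1.732028
y(0.09) ≈ 1.7320

1.7320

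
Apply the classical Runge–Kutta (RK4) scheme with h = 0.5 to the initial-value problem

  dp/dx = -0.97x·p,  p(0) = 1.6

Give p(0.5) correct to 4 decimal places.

1.4173

RK4: k1 = f(x_n, p_n); k2 = f(x_n + h/2, p_n + (h/2)·k1); k3 = f(x_n + h/2, p_n + (h/2)·k2); k4 = f(x_n + h, p_n + h·k3); p_{n+1} = p_n + (h/6)·(k1 + 2k2 + 2k3 + k4).
x=0.000000, p=1.600000:
  k1 = f(0.000000, 1.600000) = 0.000000
  k2 = f(0.250000, 1.600000) = -0.388000
  k3 = f(0.250000, 1.503000) = -0.364478
  k4 = f(0.500000, 1.417761) = -0.687614
  p ← 1.600000 + (0.5/6)·(k1 + 2k2 + 2k3 + k4) = 1.417286
p(0.5) ≈ 1.4173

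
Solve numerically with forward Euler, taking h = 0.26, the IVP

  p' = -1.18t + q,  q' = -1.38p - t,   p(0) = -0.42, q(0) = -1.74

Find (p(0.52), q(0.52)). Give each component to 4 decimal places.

Euler on (p,q): p_{n+1} = p_n + h·p', q_{n+1} = q_n + h·q'.
0.000000: (-0.420000, -1.740000); f=(-1.740000, 0.579600) → (-0.872400, -1.589304)
0.260000: (-0.872400, -1.589304); f=(-1.896104, 0.943912) → (-1.365387, -1.343887)
(p(0.52), q(0.52)) ≈ (-1.3654, -1.3439)

-1.3654, -1.3439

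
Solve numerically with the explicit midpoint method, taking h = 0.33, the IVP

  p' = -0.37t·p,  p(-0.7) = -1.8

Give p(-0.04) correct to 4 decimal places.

Midpoint: k1 = f(t_n, p_n); k2 = f(t_n + h/2, p_n + (h/2)·k1); p_{n+1} = p_n + h·k2.
t=-0.700000, p=-1.800000:
  k1 = f(-0.700000, -1.800000) = -0.466200
  k2 = f(-0.535000, -1.876923) = -0.371537
  p ← -1.800000 + 0.33·(-0.371537) = -1.922607
t=-0.370000, p=-1.922607:
  k1 = f(-0.370000, -1.922607) = -0.263205
  k2 = f(-0.205000, -1.966036) = -0.149124
  p ← -1.922607 + 0.33·(-0.149124) = -1.971818
p(-0.04) ≈ -1.9718

-1.9718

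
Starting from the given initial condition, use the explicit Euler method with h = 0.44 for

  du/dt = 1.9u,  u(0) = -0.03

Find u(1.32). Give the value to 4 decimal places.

-0.1857

Euler: u_{n+1} = u_n + h·f(t_n, u_n).
t=0.000000, u=-0.030000: f=-0.057000 → u ← -0.030000 + 0.44·(-0.057000) = -0.055080
t=0.440000, u=-0.055080: f=-0.104652 → u ← -0.055080 + 0.44·(-0.104652) = -0.101127
t=0.880000, u=-0.101127: f=-0.192141 → u ← -0.101127 + 0.44·(-0.192141) = -0.185669
u(1.32) ≈ -0.1857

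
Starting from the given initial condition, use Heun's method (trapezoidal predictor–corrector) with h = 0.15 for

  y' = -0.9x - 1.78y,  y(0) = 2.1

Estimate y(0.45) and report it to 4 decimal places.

0.8812

Heun: k1 = f(x_n, y_n); k2 = f(x_n + h, y_n + h·k1); y_{n+1} = y_n + (h/2)·(k1 + k2).
x=0.000000, y=2.100000:
  k1 = f(0.000000, 2.100000) = -3.738000
  k2 = f(0.150000, 1.539300) = -2.874954
  y ← 2.100000 + (0.15/2)·(-3.738000 + (-2.874954)) = 1.604028
x=0.150000, y=1.604028:
  k1 = f(0.150000, 1.604028) = -2.990171
  k2 = f(0.300000, 1.155503) = -2.326795
  y ← 1.604028 + (0.15/2)·(-2.990171 + (-2.326795)) = 1.205256
x=0.300000, y=1.205256:
  k1 = f(0.300000, 1.205256) = -2.415356
  k2 = f(0.450000, 0.842953) = -1.905456
  y ← 1.205256 + (0.15/2)·(-2.415356 + (-1.905456)) = 0.881195
y(0.45) ≈ 0.8812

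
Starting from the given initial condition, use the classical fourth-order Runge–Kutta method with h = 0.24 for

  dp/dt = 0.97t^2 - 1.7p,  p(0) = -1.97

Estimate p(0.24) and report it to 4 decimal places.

-1.3061

RK4: k1 = f(t_n, p_n); k2 = f(t_n + h/2, p_n + (h/2)·k1); k3 = f(t_n + h/2, p_n + (h/2)·k2); k4 = f(t_n + h, p_n + h·k3); p_{n+1} = p_n + (h/6)·(k1 + 2k2 + 2k3 + k4).
t=0.000000, p=-1.970000:
  k1 = f(0.000000, -1.970000) = 3.349000
  k2 = f(0.120000, -1.568120) = 2.679772
  k3 = f(0.120000, -1.648427) = 2.816295
  k4 = f(0.240000, -1.294089) = 2.255824
  p ← -1.970000 + (0.24/6)·(k1 + 2k2 + 2k3 + k4) = -1.306122
p(0.24) ≈ -1.3061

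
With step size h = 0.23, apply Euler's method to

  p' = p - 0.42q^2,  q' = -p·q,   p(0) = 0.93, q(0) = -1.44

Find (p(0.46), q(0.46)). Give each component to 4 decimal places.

Euler on (p,q): p_{n+1} = p_n + h·p', q_{n+1} = q_n + h·q'.
0.000000: (0.930000, -1.440000); f=(0.059088, 1.339200) → (0.943590, -1.131984)
0.230000: (0.943590, -1.131984); f=(0.405407, 1.068129) → (1.036834, -0.886314)
(p(0.46), q(0.46)) ≈ (1.0368, -0.8863)

1.0368, -0.8863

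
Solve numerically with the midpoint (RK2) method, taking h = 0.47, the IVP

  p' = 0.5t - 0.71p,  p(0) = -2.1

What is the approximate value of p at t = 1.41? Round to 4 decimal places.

-0.4159

Midpoint: k1 = f(t_n, p_n); k2 = f(t_n + h/2, p_n + (h/2)·k1); p_{n+1} = p_n + h·k2.
t=0.000000, p=-2.100000:
  k1 = f(0.000000, -2.100000) = 1.491000
  k2 = f(0.235000, -1.749615) = 1.359727
  p ← -2.100000 + 0.47·1.359727 = -1.460928
t=0.470000, p=-1.460928:
  k1 = f(0.470000, -1.460928) = 1.272259
  k2 = f(0.705000, -1.161948) = 1.177483
  p ← -1.460928 + 0.47·1.177483 = -0.907512
t=0.940000, p=-0.907512:
  k1 = f(0.940000, -0.907512) = 1.114333
  k2 = f(1.175000, -0.645643) = 1.045907
  p ← -0.907512 + 0.47·1.045907 = -0.415935
p(1.41) ≈ -0.4159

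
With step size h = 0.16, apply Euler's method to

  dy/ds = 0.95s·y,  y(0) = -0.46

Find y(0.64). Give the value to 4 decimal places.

Euler: y_{n+1} = y_n + h·f(s_n, y_n).
s=0.000000, y=-0.460000: f=0.000000 → y ← -0.460000 + 0.16·0.000000 = -0.460000
s=0.160000, y=-0.460000: f=-0.069920 → y ← -0.460000 + 0.16·(-0.069920) = -0.471187
s=0.320000, y=-0.471187: f=-0.143241 → y ← -0.471187 + 0.16·(-0.143241) = -0.494106
s=0.480000, y=-0.494106: f=-0.225312 → y ← -0.494106 + 0.16·(-0.225312) = -0.530156
y(0.64) ≈ -0.5302

-0.5302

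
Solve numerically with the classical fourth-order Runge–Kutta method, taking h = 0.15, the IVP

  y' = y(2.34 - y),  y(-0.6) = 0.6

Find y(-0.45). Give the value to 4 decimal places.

RK4: k1 = f(s_n, y_n); k2 = f(s_n + h/2, y_n + (h/2)·k1); k3 = f(s_n + h/2, y_n + (h/2)·k2); k4 = f(s_n + h, y_n + h·k3); y_{n+1} = y_n + (h/6)·(k1 + 2k2 + 2k3 + k4).
s=-0.600000, y=0.600000:
  k1 = f(-0.600000, 0.600000) = 1.044000
  k2 = f(-0.525000, 0.678300) = 1.127131
  k3 = f(-0.525000, 0.684535) = 1.133224
  k4 = f(-0.450000, 0.769984) = 1.208887
  y ← 0.600000 + (0.15/6)·(k1 + 2k2 + 2k3 + k4) = 0.769340
y(-0.45) ≈ 0.7693

0.7693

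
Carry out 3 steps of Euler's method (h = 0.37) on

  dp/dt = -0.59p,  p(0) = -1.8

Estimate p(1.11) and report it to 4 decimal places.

-0.8598

Euler: p_{n+1} = p_n + h·f(t_n, p_n).
t=0.000000, p=-1.800000: f=1.062000 → p ← -1.800000 + 0.37·1.062000 = -1.407060
t=0.370000, p=-1.407060: f=0.830165 → p ← -1.407060 + 0.37·0.830165 = -1.099899
t=0.740000, p=-1.099899: f=0.648940 → p ← -1.099899 + 0.37·0.648940 = -0.859791
p(1.11) ≈ -0.8598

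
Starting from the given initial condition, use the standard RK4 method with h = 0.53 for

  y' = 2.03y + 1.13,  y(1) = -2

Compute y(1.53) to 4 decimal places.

RK4: k1 = f(x_n, y_n); k2 = f(x_n + h/2, y_n + (h/2)·k1); k3 = f(x_n + h/2, y_n + (h/2)·k2); k4 = f(x_n + h, y_n + h·k3); y_{n+1} = y_n + (h/6)·(k1 + 2k2 + 2k3 + k4).
x=1.000000, y=-2.000000:
  k1 = f(1.000000, -2.000000) = -2.930000
  k2 = f(1.265000, -2.776450) = -4.506193
  k3 = f(1.265000, -3.194141) = -5.354107
  k4 = f(1.530000, -4.837677) = -8.690483
  y ← -2.000000 + (0.53/6)·(k1 + 2k2 + 2k3 + k4) = -4.768462
y(1.53) ≈ -4.7685

-4.7685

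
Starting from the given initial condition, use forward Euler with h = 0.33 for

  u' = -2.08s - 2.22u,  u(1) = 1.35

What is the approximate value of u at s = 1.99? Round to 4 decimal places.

Euler: u_{n+1} = u_n + h·f(s_n, u_n).
s=1.000000, u=1.350000: f=-5.077000 → u ← 1.350000 + 0.33·(-5.077000) = -0.325410
s=1.330000, u=-0.325410: f=-2.043990 → u ← -0.325410 + 0.33·(-2.043990) = -0.999927
s=1.660000, u=-0.999927: f=-1.232963 → u ← -0.999927 + 0.33·(-1.232963) = -1.406804
u(1.99) ≈ -1.4068

-1.4068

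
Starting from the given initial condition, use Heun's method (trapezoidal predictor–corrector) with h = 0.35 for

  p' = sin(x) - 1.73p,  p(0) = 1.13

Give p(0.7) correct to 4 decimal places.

Heun: k1 = f(x_n, p_n); k2 = f(x_n + h, p_n + h·k1); p_{n+1} = p_n + (h/2)·(k1 + k2).
x=0.000000, p=1.130000:
  k1 = f(0.000000, 1.130000) = -1.954900
  k2 = f(0.350000, 0.445785) = -0.428310
  p ← 1.130000 + (0.35/2)·(-1.954900 + (-0.428310)) = 0.712938
x=0.350000, p=0.712938:
  k1 = f(0.350000, 0.712938) = -0.890485
  k2 = f(0.700000, 0.401268) = -0.049977
  p ← 0.712938 + (0.35/2)·(-0.890485 + (-0.049977)) = 0.548357
p(0.7) ≈ 0.5484

0.5484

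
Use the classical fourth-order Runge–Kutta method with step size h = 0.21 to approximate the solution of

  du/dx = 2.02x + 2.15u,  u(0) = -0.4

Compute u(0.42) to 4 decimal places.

-0.7404

RK4: k1 = f(x_n, u_n); k2 = f(x_n + h/2, u_n + (h/2)·k1); k3 = f(x_n + h/2, u_n + (h/2)·k2); k4 = f(x_n + h, u_n + h·k3); u_{n+1} = u_n + (h/6)·(k1 + 2k2 + 2k3 + k4).
x=0.000000, u=-0.400000:
  k1 = f(0.000000, -0.400000) = -0.860000
  k2 = f(0.105000, -0.490300) = -0.842045
  k3 = f(0.105000, -0.488415) = -0.837992
  k4 = f(0.210000, -0.575978) = -0.814153
  u ← -0.400000 + (0.21/6)·(k1 + 2k2 + 2k3 + k4) = -0.576198
x=0.210000, u=-0.576198:
  k1 = f(0.210000, -0.576198) = -0.814626
  k2 = f(0.315000, -0.661734) = -0.786427
  k3 = f(0.315000, -0.658773) = -0.780062
  k4 = f(0.420000, -0.740011) = -0.742623
  u ← -0.576198 + (0.21/6)·(k1 + 2k2 + 2k3 + k4) = -0.740356
u(0.42) ≈ -0.7404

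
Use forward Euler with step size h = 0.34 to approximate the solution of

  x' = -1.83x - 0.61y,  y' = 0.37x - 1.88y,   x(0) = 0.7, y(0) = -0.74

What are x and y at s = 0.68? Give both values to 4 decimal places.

Euler on (x,y): x_{n+1} = x_n + h·x', y_{n+1} = y_n + h·y'.
0.000000: (0.700000, -0.740000); f=(-0.829600, 1.650200) → (0.417936, -0.178932)
0.340000: (0.417936, -0.178932); f=(-0.655674, 0.491028) → (0.195007, -0.011982)
(x(0.68), y(0.68)) ≈ (0.1950, -0.0120)

0.1950, -0.0120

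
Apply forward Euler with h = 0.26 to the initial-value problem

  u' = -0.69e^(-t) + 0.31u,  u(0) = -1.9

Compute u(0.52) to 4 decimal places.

Euler: u_{n+1} = u_n + h·f(t_n, u_n).
t=0.000000, u=-1.900000: f=-1.279000 → u ← -1.900000 + 0.26·(-1.279000) = -2.232540
t=0.260000, u=-2.232540: f=-1.224113 → u ← -2.232540 + 0.26·(-1.224113) = -2.550809
u(0.52) ≈ -2.5508

-2.5508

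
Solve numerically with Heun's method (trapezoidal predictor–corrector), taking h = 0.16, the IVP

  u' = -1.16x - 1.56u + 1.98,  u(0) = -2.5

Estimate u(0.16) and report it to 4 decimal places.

-1.6915

Heun: k1 = f(x_n, u_n); k2 = f(x_n + h, u_n + h·k1); u_{n+1} = u_n + (h/2)·(k1 + k2).
x=0.000000, u=-2.500000:
  k1 = f(0.000000, -2.500000) = 5.880000
  k2 = f(0.160000, -1.559200) = 4.226752
  u ← -2.500000 + (0.16/2)·(5.880000 + 4.226752) = -1.691460
u(0.16) ≈ -1.6915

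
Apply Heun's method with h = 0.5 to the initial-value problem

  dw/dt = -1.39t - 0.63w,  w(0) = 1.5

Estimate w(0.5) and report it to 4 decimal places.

Heun: k1 = f(t_n, w_n); k2 = f(t_n + h, w_n + h·k1); w_{n+1} = w_n + (h/2)·(k1 + k2).
t=0.000000, w=1.500000:
  k1 = f(0.000000, 1.500000) = -0.945000
  k2 = f(0.500000, 1.027500) = -1.342325
  w ← 1.500000 + (0.5/2)·(-0.945000 + (-1.342325)) = 0.928169
w(0.5) ≈ 0.9282

0.9282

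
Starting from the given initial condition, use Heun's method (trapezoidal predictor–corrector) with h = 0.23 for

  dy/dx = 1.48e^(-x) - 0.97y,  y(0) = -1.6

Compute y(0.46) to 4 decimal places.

Heun: k1 = f(x_n, y_n); k2 = f(x_n + h, y_n + h·k1); y_{n+1} = y_n + (h/2)·(k1 + k2).
x=0.000000, y=-1.600000:
  k1 = f(0.000000, -1.600000) = 3.032000
  k2 = f(0.230000, -0.902640) = 2.051471
  y ← -1.600000 + (0.23/2)·(3.032000 + 2.051471) = -1.015401
x=0.230000, y=-1.015401:
  k1 = f(0.230000, -1.015401) = 2.160849
  k2 = f(0.460000, -0.518406) = 1.437153
  y ← -1.015401 + (0.23/2)·(2.160849 + 1.437153) = -0.601631
y(0.46) ≈ -0.6016

-0.6016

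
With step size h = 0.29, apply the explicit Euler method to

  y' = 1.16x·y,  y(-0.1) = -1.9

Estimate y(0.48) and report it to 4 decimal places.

-1.9534

Euler: y_{n+1} = y_n + h·f(x_n, y_n).
x=-0.100000, y=-1.900000: f=0.220400 → y ← -1.900000 + 0.29·0.220400 = -1.836084
x=0.190000, y=-1.836084: f=-0.404673 → y ← -1.836084 + 0.29·(-0.404673) = -1.953439
y(0.48) ≈ -1.9534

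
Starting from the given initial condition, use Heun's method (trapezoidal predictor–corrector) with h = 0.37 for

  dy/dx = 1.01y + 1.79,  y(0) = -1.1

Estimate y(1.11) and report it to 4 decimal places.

Heun: k1 = f(x_n, y_n); k2 = f(x_n + h, y_n + h·k1); y_{n+1} = y_n + (h/2)·(k1 + k2).
x=0.000000, y=-1.100000:
  k1 = f(0.000000, -1.100000) = 0.679000
  k2 = f(0.370000, -0.848770) = 0.932742
  y ← -1.100000 + (0.37/2)·(0.679000 + 0.932742) = -0.801828
x=0.370000, y=-0.801828:
  k1 = f(0.370000, -0.801828) = 0.980154
  k2 = f(0.740000, -0.439171) = 1.346438
  y ← -0.801828 + (0.37/2)·(0.980154 + 1.346438) = -0.371408
x=0.740000, y=-0.371408:
  k1 = f(0.740000, -0.371408) = 1.414878
  k2 = f(1.110000, 0.152097) = 1.943617
  y ← -0.371408 + (0.37/2)·(1.414878 + 1.943617) = 0.249913
y(1.11) ≈ 0.2499

0.2499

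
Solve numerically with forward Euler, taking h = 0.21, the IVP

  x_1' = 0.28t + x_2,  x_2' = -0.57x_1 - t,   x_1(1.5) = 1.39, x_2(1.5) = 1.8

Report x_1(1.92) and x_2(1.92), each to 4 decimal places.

2.2337, 0.7373

Euler on (x_1,x_2): x_1_{n+1} = x_1_n + h·x_1', x_2_{n+1} = x_2_n + h·x_2'.
1.500000: (1.390000, 1.800000); f=(2.220000, -2.292300) → (1.856200, 1.318617)
1.710000: (1.856200, 1.318617); f=(1.797417, -2.768034) → (2.233658, 0.737330)
(x_1(1.92), x_2(1.92)) ≈ (2.2337, 0.7373)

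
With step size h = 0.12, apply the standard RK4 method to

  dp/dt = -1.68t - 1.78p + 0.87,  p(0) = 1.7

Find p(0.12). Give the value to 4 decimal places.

RK4: k1 = f(t_n, p_n); k2 = f(t_n + h/2, p_n + (h/2)·k1); k3 = f(t_n + h/2, p_n + (h/2)·k2); k4 = f(t_n + h, p_n + h·k3); p_{n+1} = p_n + (h/6)·(k1 + 2k2 + 2k3 + k4).
t=0.000000, p=1.700000:
  k1 = f(0.000000, 1.700000) = -2.156000
  k2 = f(0.060000, 1.570640) = -2.026539
  k3 = f(0.060000, 1.578408) = -2.040366
  k4 = f(0.120000, 1.455156) = -1.921778
  p ← 1.700000 + (0.12/6)·(k1 + 2k2 + 2k3 + k4) = 1.455768
p(0.12) ≈ 1.4558

1.4558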